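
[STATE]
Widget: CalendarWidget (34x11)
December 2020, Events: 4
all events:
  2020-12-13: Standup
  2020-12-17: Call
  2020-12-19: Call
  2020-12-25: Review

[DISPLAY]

          December 2020           
Mo Tu We Th Fr Sa Su              
    1  2  3  4  5  6              
 7  8  9 10 11 12 13*             
14 15 16 17* 18 19* 20            
21 22 23 24 25* 26 27             
28 29 30 31                       
                                  
                                  
                                  
                                  


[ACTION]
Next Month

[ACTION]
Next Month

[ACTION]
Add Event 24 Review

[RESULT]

          February 2021           
Mo Tu We Th Fr Sa Su              
 1  2  3  4  5  6  7              
 8  9 10 11 12 13 14              
15 16 17 18 19 20 21              
22 23 24* 25 26 27 28             
                                  
                                  
                                  
                                  
                                  


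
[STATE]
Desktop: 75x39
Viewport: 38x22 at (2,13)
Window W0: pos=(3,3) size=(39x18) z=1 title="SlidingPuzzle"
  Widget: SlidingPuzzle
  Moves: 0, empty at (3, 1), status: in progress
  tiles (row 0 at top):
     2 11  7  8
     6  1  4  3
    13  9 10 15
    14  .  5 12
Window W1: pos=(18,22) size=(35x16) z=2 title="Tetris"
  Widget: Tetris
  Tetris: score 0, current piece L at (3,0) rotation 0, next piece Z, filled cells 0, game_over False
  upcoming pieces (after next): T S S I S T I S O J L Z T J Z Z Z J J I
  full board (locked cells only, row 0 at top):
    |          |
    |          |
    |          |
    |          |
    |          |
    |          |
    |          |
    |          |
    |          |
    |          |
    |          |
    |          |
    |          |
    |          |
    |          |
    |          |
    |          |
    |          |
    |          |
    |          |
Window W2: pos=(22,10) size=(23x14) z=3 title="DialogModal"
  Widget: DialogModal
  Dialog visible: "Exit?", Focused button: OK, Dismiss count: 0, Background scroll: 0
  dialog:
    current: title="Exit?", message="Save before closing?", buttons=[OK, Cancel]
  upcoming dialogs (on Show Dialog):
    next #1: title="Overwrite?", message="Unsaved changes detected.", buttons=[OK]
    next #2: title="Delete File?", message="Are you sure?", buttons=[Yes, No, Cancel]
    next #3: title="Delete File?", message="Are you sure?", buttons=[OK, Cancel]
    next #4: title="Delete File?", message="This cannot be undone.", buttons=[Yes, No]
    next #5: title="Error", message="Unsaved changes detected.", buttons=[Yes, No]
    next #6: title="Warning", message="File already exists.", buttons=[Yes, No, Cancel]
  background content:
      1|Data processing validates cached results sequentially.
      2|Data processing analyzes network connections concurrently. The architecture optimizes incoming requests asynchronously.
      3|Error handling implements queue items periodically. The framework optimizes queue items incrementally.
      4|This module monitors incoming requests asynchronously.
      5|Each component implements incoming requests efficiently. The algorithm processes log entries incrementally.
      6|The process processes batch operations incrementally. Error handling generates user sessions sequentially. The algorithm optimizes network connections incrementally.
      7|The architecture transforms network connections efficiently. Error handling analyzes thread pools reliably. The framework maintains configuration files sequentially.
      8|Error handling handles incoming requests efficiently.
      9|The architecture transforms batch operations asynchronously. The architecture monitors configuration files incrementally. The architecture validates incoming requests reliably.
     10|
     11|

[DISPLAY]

 ┃│ 14 │    │  5 │ 1┃Data processing v
 ┃└────┴────┴────┴──┃Data processing a
 ┃Moves: 0          ┃Er┌──────────────
 ┃                  ┃Th│     Exit?    
 ┃                  ┃Ea│Save before cl
 ┃                  ┃Th│ [OK]  Cancel 
 ┃                  ┃Th└──────────────
 ┗━━━━━━━━━━━━━━━━━━┃Error handling ha
                    ┃The architecture 
                ┏━━━┃                 
                ┃ Te┗━━━━━━━━━━━━━━━━━
                ┠─────────────────────
                ┃          │Next:     
                ┃          │▓▓        
                ┃          │ ▓▓       
                ┃          │          
                ┃          │          
                ┃          │          
                ┃          │Score:    
                ┃          │0         
                ┃          │          
                ┃          │          


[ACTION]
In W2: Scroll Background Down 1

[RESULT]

 ┃│ 14 │    │  5 │ 1┃Data processing a
 ┃└────┴────┴────┴──┃Error handling im
 ┃Moves: 0          ┃Th┌──────────────
 ┃                  ┃Ea│     Exit?    
 ┃                  ┃Th│Save before cl
 ┃                  ┃Th│ [OK]  Cancel 
 ┃                  ┃Er└──────────────
 ┗━━━━━━━━━━━━━━━━━━┃The architecture 
                    ┃                 
                ┏━━━┃                 
                ┃ Te┗━━━━━━━━━━━━━━━━━
                ┠─────────────────────
                ┃          │Next:     
                ┃          │▓▓        
                ┃          │ ▓▓       
                ┃          │          
                ┃          │          
                ┃          │          
                ┃          │Score:    
                ┃          │0         
                ┃          │          
                ┃          │          


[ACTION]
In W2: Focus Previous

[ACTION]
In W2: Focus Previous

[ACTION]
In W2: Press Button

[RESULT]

 ┃│ 14 │    │  5 │ 1┃Data processing a
 ┃└────┴────┴────┴──┃Error handling im
 ┃Moves: 0          ┃This module monit
 ┃                  ┃Each component im
 ┃                  ┃The process proce
 ┃                  ┃The architecture 
 ┃                  ┃Error handling ha
 ┗━━━━━━━━━━━━━━━━━━┃The architecture 
                    ┃                 
                ┏━━━┃                 
                ┃ Te┗━━━━━━━━━━━━━━━━━
                ┠─────────────────────
                ┃          │Next:     
                ┃          │▓▓        
                ┃          │ ▓▓       
                ┃          │          
                ┃          │          
                ┃          │          
                ┃          │Score:    
                ┃          │0         
                ┃          │          
                ┃          │          


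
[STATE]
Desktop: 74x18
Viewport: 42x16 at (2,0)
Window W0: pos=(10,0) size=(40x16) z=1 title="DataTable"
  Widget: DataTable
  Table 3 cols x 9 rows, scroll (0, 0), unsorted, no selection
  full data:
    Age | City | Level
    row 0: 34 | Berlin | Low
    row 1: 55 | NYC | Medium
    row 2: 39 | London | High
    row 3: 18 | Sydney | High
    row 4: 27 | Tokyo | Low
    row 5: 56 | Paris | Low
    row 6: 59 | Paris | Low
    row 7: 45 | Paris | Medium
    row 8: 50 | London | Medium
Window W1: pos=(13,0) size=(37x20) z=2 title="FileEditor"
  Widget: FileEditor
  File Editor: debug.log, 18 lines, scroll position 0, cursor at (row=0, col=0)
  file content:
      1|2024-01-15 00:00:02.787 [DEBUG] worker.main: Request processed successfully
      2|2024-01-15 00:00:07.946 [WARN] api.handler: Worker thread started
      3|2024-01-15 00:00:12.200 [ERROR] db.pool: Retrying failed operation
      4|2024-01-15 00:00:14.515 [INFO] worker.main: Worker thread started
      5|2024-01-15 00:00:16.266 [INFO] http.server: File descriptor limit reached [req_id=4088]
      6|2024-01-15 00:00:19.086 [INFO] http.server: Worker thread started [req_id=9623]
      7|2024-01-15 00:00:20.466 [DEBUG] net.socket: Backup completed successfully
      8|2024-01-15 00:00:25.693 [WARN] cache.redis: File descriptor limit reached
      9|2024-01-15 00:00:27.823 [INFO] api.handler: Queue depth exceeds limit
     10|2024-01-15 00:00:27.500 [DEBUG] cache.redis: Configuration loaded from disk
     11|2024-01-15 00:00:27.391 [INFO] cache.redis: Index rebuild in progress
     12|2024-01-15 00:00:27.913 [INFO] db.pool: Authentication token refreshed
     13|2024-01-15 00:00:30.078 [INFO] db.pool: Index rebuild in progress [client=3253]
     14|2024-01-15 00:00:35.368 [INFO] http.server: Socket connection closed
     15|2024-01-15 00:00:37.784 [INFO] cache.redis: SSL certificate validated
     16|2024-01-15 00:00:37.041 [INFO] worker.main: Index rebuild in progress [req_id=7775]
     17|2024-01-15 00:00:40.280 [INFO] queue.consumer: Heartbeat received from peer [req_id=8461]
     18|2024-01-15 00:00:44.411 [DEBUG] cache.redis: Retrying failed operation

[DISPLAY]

        ┏━━┏━━━━━━━━━━━━━━━━━━━━━━━━━━━━━━
        ┃ D┃ FileEditor                   
        ┠──┠──────────────────────────────
        ┃Ag┃█024-01-15 00:00:02.787 [DEBUG
        ┃──┃2024-01-15 00:00:07.946 [WARN]
        ┃34┃2024-01-15 00:00:12.200 [ERROR
        ┃55┃2024-01-15 00:00:14.515 [INFO]
        ┃39┃2024-01-15 00:00:16.266 [INFO]
        ┃18┃2024-01-15 00:00:19.086 [INFO]
        ┃27┃2024-01-15 00:00:20.466 [DEBUG
        ┃56┃2024-01-15 00:00:25.693 [WARN]
        ┃59┃2024-01-15 00:00:27.823 [INFO]
        ┃45┃2024-01-15 00:00:27.500 [DEBUG
        ┃50┃2024-01-15 00:00:27.391 [INFO]
        ┃  ┃2024-01-15 00:00:27.913 [INFO]
        ┗━━┃2024-01-15 00:00:30.078 [INFO]


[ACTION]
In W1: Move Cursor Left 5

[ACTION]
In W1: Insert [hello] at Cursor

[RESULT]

        ┏━━┏━━━━━━━━━━━━━━━━━━━━━━━━━━━━━━
        ┃ D┃ FileEditor                   
        ┠──┠──────────────────────────────
        ┃Ag┃hello█024-01-15 00:00:02.787 [
        ┃──┃2024-01-15 00:00:07.946 [WARN]
        ┃34┃2024-01-15 00:00:12.200 [ERROR
        ┃55┃2024-01-15 00:00:14.515 [INFO]
        ┃39┃2024-01-15 00:00:16.266 [INFO]
        ┃18┃2024-01-15 00:00:19.086 [INFO]
        ┃27┃2024-01-15 00:00:20.466 [DEBUG
        ┃56┃2024-01-15 00:00:25.693 [WARN]
        ┃59┃2024-01-15 00:00:27.823 [INFO]
        ┃45┃2024-01-15 00:00:27.500 [DEBUG
        ┃50┃2024-01-15 00:00:27.391 [INFO]
        ┃  ┃2024-01-15 00:00:27.913 [INFO]
        ┗━━┃2024-01-15 00:00:30.078 [INFO]


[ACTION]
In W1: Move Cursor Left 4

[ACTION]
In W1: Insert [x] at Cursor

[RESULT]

        ┏━━┏━━━━━━━━━━━━━━━━━━━━━━━━━━━━━━
        ┃ D┃ FileEditor                   
        ┠──┠──────────────────────────────
        ┃Ag┃hx█llo2024-01-15 00:00:02.787 
        ┃──┃2024-01-15 00:00:07.946 [WARN]
        ┃34┃2024-01-15 00:00:12.200 [ERROR
        ┃55┃2024-01-15 00:00:14.515 [INFO]
        ┃39┃2024-01-15 00:00:16.266 [INFO]
        ┃18┃2024-01-15 00:00:19.086 [INFO]
        ┃27┃2024-01-15 00:00:20.466 [DEBUG
        ┃56┃2024-01-15 00:00:25.693 [WARN]
        ┃59┃2024-01-15 00:00:27.823 [INFO]
        ┃45┃2024-01-15 00:00:27.500 [DEBUG
        ┃50┃2024-01-15 00:00:27.391 [INFO]
        ┃  ┃2024-01-15 00:00:27.913 [INFO]
        ┗━━┃2024-01-15 00:00:30.078 [INFO]


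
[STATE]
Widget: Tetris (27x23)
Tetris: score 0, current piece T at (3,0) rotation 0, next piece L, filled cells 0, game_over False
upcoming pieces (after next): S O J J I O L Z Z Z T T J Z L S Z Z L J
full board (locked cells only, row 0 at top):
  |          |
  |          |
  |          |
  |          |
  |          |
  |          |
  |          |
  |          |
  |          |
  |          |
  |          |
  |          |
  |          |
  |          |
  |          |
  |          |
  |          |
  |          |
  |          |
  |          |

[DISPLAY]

    ▒     │Next:           
   ▒▒▒    │  ▒             
          │▒▒▒             
          │                
          │                
          │                
          │Score:          
          │0               
          │                
          │                
          │                
          │                
          │                
          │                
          │                
          │                
          │                
          │                
          │                
          │                
          │                
          │                
          │                


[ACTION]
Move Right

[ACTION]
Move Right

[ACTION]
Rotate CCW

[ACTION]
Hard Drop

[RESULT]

     ▒    │Next:           
   ▒▒▒    │ ░░             
          │░░              
          │                
          │                
          │                
          │Score:          
          │0               
          │                
          │                
          │                
          │                
          │                
          │                
          │                
          │                
          │                
      ▒   │                
     ▒▒   │                
      ▒   │                
          │                
          │                
          │                


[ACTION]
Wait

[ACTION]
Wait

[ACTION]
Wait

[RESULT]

          │Next:           
          │ ░░             
          │░░              
     ▒    │                
   ▒▒▒    │                
          │                
          │Score:          
          │0               
          │                
          │                
          │                
          │                
          │                
          │                
          │                
          │                
          │                
      ▒   │                
     ▒▒   │                
      ▒   │                
          │                
          │                
          │                


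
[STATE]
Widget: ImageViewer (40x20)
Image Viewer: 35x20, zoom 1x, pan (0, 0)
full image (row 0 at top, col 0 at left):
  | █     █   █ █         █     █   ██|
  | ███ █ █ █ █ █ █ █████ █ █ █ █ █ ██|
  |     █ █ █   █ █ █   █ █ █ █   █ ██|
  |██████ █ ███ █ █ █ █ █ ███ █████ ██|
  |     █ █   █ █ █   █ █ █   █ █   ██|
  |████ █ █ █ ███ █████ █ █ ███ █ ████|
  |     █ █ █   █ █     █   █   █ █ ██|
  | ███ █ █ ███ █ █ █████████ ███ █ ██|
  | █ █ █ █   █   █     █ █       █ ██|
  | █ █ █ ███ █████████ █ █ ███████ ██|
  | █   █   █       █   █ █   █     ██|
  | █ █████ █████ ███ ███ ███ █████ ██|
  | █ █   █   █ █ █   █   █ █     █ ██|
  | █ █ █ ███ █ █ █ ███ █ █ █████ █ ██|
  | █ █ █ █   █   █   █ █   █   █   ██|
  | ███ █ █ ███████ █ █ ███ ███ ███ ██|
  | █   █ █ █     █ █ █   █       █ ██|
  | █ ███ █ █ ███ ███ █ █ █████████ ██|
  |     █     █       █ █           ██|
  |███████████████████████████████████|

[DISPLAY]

 █     █   █ █         █     █   ██     
 ███ █ █ █ █ █ █ █████ █ █ █ █ █ ██     
     █ █ █   █ █ █   █ █ █ █   █ ██     
██████ █ ███ █ █ █ █ █ ███ █████ ██     
     █ █   █ █ █   █ █ █   █ █   ██     
████ █ █ █ ███ █████ █ █ ███ █ ████     
     █ █ █   █ █     █   █   █ █ ██     
 ███ █ █ ███ █ █ █████████ ███ █ ██     
 █ █ █ █   █   █     █ █       █ ██     
 █ █ █ ███ █████████ █ █ ███████ ██     
 █   █   █       █   █ █   █     ██     
 █ █████ █████ ███ ███ ███ █████ ██     
 █ █   █   █ █ █   █   █ █     █ ██     
 █ █ █ ███ █ █ █ ███ █ █ █████ █ ██     
 █ █ █ █   █   █   █ █   █   █   ██     
 ███ █ █ ███████ █ █ ███ ███ ███ ██     
 █   █ █ █     █ █ █   █       █ ██     
 █ ███ █ █ ███ ███ █ █ █████████ ██     
     █     █       █ █           ██     
███████████████████████████████████     


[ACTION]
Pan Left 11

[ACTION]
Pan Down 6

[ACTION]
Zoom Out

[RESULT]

     █ █ █   █ █     █   █   █ █ ██     
 ███ █ █ ███ █ █ █████████ ███ █ ██     
 █ █ █ █   █   █     █ █       █ ██     
 █ █ █ ███ █████████ █ █ ███████ ██     
 █   █   █       █   █ █   █     ██     
 █ █████ █████ ███ ███ ███ █████ ██     
 █ █   █   █ █ █   █   █ █     █ ██     
 █ █ █ ███ █ █ █ ███ █ █ █████ █ ██     
 █ █ █ █   █   █   █ █   █   █   ██     
 ███ █ █ ███████ █ █ ███ ███ ███ ██     
 █   █ █ █     █ █ █   █       █ ██     
 █ ███ █ █ ███ ███ █ █ █████████ ██     
     █     █       █ █           ██     
███████████████████████████████████     
                                        
                                        
                                        
                                        
                                        
                                        


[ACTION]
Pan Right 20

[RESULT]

 █   █   █ █ ██                         
██████ ███ █ ██                         
 █ █       █ ██                         
 █ █ ███████ ██                         
 █ █   █     ██                         
██ ███ █████ ██                         
   █ █     █ ██                         
 █ █ █████ █ ██                         
 █   █   █   ██                         
 ███ ███ ███ ██                         
   █       █ ██                         
 █ █████████ ██                         
 █           ██                         
███████████████                         
                                        
                                        
                                        
                                        
                                        
                                        


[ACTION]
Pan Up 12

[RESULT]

   █     █   ██                         
██ █ █ █ █ █ ██                         
 █ █ █ █   █ ██                         
 █ ███ █████ ██                         
 █ █   █ █   ██                         
 █ █ ███ █ ████                         
 █   █   █ █ ██                         
██████ ███ █ ██                         
 █ █       █ ██                         
 █ █ ███████ ██                         
 █ █   █     ██                         
██ ███ █████ ██                         
   █ █     █ ██                         
 █ █ █████ █ ██                         
 █   █   █   ██                         
 ███ ███ ███ ██                         
   █       █ ██                         
 █ █████████ ██                         
 █           ██                         
███████████████                         


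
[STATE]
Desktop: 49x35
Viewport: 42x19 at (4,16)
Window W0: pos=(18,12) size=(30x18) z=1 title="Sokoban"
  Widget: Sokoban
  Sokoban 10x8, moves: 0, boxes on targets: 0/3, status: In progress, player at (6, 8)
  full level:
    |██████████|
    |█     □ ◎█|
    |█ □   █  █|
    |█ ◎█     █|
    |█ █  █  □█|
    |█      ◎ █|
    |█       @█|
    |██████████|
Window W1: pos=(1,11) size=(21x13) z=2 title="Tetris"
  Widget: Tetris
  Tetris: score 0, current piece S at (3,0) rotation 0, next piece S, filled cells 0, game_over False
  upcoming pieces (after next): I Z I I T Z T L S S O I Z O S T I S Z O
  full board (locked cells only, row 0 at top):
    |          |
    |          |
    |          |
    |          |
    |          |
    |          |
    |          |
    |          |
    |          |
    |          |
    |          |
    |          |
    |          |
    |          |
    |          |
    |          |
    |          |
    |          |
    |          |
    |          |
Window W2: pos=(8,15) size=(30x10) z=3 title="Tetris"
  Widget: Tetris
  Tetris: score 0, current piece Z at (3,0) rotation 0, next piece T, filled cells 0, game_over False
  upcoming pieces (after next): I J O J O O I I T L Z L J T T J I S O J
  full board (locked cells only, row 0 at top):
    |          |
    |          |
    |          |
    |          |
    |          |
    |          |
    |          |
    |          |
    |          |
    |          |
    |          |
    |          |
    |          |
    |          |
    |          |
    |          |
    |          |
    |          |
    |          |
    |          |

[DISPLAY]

    ┃ Tetris                     ┃        
    ┠────────────────────────────┨        
    ┃          │Next:            ┃        
    ┃          │ ▒               ┃        
    ┃          │▒▒▒              ┃        
    ┃          │                 ┃        
    ┃          │                 ┃        
━━━━┃          │                 ┃        
    ┗━━━━━━━━━━━━━━━━━━━━━━━━━━━━┛        
              ┃                           
              ┃                           
              ┃                           
              ┃                           
              ┗━━━━━━━━━━━━━━━━━━━━━━━━━━━
                                          
                                          
                                          
                                          
                                          


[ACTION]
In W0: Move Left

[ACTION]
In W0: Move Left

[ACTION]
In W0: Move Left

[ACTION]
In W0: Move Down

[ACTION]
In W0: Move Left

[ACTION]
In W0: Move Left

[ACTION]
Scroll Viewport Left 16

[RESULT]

 ┃      ┃ Tetris                     ┃    
 ┃      ┠────────────────────────────┨    
 ┃      ┃          │Next:            ┃    
 ┃      ┃          │ ▒               ┃    
 ┃      ┃          │▒▒▒              ┃    
 ┃      ┃          │                 ┃    
 ┃      ┃          │                 ┃    
 ┗━━━━━━┃          │                 ┃    
        ┗━━━━━━━━━━━━━━━━━━━━━━━━━━━━┛    
                  ┃                       
                  ┃                       
                  ┃                       
                  ┃                       
                  ┗━━━━━━━━━━━━━━━━━━━━━━━
                                          
                                          
                                          
                                          
                                          


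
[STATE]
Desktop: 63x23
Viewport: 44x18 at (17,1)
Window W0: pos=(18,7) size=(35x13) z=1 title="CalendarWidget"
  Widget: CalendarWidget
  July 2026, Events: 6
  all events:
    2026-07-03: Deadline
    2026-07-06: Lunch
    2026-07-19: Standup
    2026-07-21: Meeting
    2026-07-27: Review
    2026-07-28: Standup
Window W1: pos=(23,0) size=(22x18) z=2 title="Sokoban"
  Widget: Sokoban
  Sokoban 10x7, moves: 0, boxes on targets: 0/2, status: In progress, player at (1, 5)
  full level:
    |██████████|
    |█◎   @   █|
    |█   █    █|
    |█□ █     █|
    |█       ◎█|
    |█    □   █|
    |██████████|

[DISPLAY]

      ┃ Sokoban            ┃                
      ┠────────────────────┨                
      ┃██████████          ┃                
      ┃█◎   @   █          ┃                
      ┃█   █    █          ┃                
      ┃█□ █     █          ┃                
 ┏━━━━┃█       ◎█          ┃━━━━━━━┓        
 ┃ Cal┃█    □   █          ┃       ┃        
 ┠────┃██████████          ┃───────┨        
 ┃    ┃Moves: 0  0/2       ┃       ┃        
 ┃Mo T┃                    ┃       ┃        
 ┃    ┃                    ┃       ┃        
 ┃ 6* ┃                    ┃       ┃        
 ┃13 1┃                    ┃       ┃        
 ┃20 2┃                    ┃       ┃        
 ┃27* ┃                    ┃       ┃        
 ┃    ┗━━━━━━━━━━━━━━━━━━━━┛       ┃        
 ┃                                 ┃        


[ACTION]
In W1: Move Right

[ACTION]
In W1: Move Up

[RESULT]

      ┃ Sokoban            ┃                
      ┠────────────────────┨                
      ┃██████████          ┃                
      ┃█◎    @  █          ┃                
      ┃█   █    █          ┃                
      ┃█□ █     █          ┃                
 ┏━━━━┃█       ◎█          ┃━━━━━━━┓        
 ┃ Cal┃█    □   █          ┃       ┃        
 ┠────┃██████████          ┃───────┨        
 ┃    ┃Moves: 1  0/2       ┃       ┃        
 ┃Mo T┃                    ┃       ┃        
 ┃    ┃                    ┃       ┃        
 ┃ 6* ┃                    ┃       ┃        
 ┃13 1┃                    ┃       ┃        
 ┃20 2┃                    ┃       ┃        
 ┃27* ┃                    ┃       ┃        
 ┃    ┗━━━━━━━━━━━━━━━━━━━━┛       ┃        
 ┃                                 ┃        


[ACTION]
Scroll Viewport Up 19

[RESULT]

      ┏━━━━━━━━━━━━━━━━━━━━┓                
      ┃ Sokoban            ┃                
      ┠────────────────────┨                
      ┃██████████          ┃                
      ┃█◎    @  █          ┃                
      ┃█   █    █          ┃                
      ┃█□ █     █          ┃                
 ┏━━━━┃█       ◎█          ┃━━━━━━━┓        
 ┃ Cal┃█    □   █          ┃       ┃        
 ┠────┃██████████          ┃───────┨        
 ┃    ┃Moves: 1  0/2       ┃       ┃        
 ┃Mo T┃                    ┃       ┃        
 ┃    ┃                    ┃       ┃        
 ┃ 6* ┃                    ┃       ┃        
 ┃13 1┃                    ┃       ┃        
 ┃20 2┃                    ┃       ┃        
 ┃27* ┃                    ┃       ┃        
 ┃    ┗━━━━━━━━━━━━━━━━━━━━┛       ┃        


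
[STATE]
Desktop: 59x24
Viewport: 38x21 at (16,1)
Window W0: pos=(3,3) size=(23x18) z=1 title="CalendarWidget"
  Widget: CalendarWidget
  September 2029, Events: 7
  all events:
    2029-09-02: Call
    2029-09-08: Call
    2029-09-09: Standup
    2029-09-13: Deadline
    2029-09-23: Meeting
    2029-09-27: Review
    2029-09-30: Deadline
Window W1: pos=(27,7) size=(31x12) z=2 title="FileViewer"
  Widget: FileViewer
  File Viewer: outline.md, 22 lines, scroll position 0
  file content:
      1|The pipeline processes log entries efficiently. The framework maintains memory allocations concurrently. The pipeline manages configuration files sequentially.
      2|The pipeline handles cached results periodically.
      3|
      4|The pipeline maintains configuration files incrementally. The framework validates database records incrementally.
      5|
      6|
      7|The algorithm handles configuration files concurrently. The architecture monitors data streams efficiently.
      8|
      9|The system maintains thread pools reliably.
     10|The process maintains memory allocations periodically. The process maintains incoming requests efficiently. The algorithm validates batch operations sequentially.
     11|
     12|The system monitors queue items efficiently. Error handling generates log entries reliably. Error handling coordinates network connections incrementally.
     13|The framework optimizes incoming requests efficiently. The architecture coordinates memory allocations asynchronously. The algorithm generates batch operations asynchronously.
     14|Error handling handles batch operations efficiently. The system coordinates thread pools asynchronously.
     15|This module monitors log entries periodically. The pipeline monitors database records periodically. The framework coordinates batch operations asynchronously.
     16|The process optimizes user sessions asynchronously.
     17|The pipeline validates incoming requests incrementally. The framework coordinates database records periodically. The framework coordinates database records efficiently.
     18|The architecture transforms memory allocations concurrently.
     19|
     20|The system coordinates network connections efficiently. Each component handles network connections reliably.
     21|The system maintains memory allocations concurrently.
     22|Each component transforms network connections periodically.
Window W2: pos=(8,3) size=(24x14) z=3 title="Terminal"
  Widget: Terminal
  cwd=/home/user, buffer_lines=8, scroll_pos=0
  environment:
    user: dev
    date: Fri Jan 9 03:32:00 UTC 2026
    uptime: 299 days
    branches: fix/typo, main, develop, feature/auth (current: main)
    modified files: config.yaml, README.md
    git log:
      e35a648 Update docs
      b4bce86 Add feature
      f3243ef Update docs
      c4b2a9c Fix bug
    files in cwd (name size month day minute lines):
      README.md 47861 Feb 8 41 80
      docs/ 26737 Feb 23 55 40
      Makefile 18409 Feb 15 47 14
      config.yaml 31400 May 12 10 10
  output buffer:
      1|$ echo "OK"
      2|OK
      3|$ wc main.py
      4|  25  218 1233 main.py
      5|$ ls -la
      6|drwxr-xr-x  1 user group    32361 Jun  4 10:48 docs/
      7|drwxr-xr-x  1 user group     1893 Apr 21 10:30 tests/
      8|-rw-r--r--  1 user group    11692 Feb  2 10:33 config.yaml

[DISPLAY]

                                      
                                      
━━━━━━━━━━━━━━━┓                      
al             ┃                      
───────────────┨                      
"OK"           ┃                      
               ┃━━━━━━━━━━━━━━━━━━━━━━
in.py          ┃eViewer               
18 1233 main.py┃──────────────────────
a              ┃pipeline processes log
r-x  1 user gro┃pipeline handles cache
r-x  1 user gro┃                      
r--  1 user gro┃pipeline maintains con
               ┃                      
               ┃                      
━━━━━━━━━━━━━━━┛algorithm handles conf
         ┃ ┃                          
         ┃ ┗━━━━━━━━━━━━━━━━━━━━━━━━━━
         ┃                            
━━━━━━━━━┛                            
                                      


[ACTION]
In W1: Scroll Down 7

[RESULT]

                                      
                                      
━━━━━━━━━━━━━━━┓                      
al             ┃                      
───────────────┨                      
"OK"           ┃                      
               ┃━━━━━━━━━━━━━━━━━━━━━━
in.py          ┃eViewer               
18 1233 main.py┃──────────────────────
a              ┃                      
r-x  1 user gro┃system maintains threa
r-x  1 user gro┃process maintains memo
r--  1 user gro┃                      
               ┃system monitors queue 
               ┃framework optimizes in
━━━━━━━━━━━━━━━┛r handling handles bat
         ┃ ┃This module monitors log e
         ┃ ┗━━━━━━━━━━━━━━━━━━━━━━━━━━
         ┃                            
━━━━━━━━━┛                            
                                      


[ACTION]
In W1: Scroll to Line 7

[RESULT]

                                      
                                      
━━━━━━━━━━━━━━━┓                      
al             ┃                      
───────────────┨                      
"OK"           ┃                      
               ┃━━━━━━━━━━━━━━━━━━━━━━
in.py          ┃eViewer               
18 1233 main.py┃──────────────────────
a              ┃algorithm handles conf
r-x  1 user gro┃                      
r-x  1 user gro┃system maintains threa
r--  1 user gro┃process maintains memo
               ┃                      
               ┃system monitors queue 
━━━━━━━━━━━━━━━┛framework optimizes in
         ┃ ┃Error handling handles bat
         ┃ ┗━━━━━━━━━━━━━━━━━━━━━━━━━━
         ┃                            
━━━━━━━━━┛                            
                                      


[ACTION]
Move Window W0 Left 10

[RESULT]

                                      
                                      
━━━━━━━━━━━━━━━┓                      
al             ┃                      
───────────────┨                      
"OK"           ┃                      
               ┃━━━━━━━━━━━━━━━━━━━━━━
in.py          ┃eViewer               
18 1233 main.py┃──────────────────────
a              ┃algorithm handles conf
r-x  1 user gro┃                      
r-x  1 user gro┃system maintains threa
r--  1 user gro┃process maintains memo
               ┃                      
               ┃system monitors queue 
━━━━━━━━━━━━━━━┛framework optimizes in
      ┃    ┃Error handling handles bat
      ┃    ┗━━━━━━━━━━━━━━━━━━━━━━━━━━
      ┃                               
━━━━━━┛                               
                                      


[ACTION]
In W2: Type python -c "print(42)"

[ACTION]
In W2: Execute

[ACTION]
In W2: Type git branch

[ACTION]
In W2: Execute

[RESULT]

                                      
                                      
━━━━━━━━━━━━━━━┓                      
al             ┃                      
───────────────┨                      
r-x  1 user gro┃                      
r--  1 user gro┃━━━━━━━━━━━━━━━━━━━━━━
n -c "print(42)┃eViewer               
               ┃──────────────────────
ranch          ┃algorithm handles conf
ypo            ┃                      
               ┃system maintains threa
op             ┃process maintains memo
re/auth        ┃                      
               ┃system monitors queue 
━━━━━━━━━━━━━━━┛framework optimizes in
      ┃    ┃Error handling handles bat
      ┃    ┗━━━━━━━━━━━━━━━━━━━━━━━━━━
      ┃                               
━━━━━━┛                               
                                      


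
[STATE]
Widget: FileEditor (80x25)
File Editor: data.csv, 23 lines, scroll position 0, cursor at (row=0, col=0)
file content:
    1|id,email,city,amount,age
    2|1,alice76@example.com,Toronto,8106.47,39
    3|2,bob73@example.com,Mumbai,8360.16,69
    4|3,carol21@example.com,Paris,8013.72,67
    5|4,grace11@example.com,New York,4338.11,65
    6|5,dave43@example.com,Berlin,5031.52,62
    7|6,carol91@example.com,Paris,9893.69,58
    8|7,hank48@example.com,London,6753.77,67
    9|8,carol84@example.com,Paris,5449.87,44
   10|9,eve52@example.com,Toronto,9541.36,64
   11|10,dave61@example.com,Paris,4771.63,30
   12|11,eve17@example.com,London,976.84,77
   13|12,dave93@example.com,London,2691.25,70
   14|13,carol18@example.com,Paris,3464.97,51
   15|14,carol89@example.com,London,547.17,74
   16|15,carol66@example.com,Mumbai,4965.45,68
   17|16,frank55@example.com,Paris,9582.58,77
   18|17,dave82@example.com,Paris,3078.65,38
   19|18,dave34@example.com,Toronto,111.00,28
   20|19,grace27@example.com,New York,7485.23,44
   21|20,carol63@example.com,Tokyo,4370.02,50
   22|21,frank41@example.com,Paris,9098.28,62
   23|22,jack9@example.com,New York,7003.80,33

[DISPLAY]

█d,email,city,amount,age                                                       ▲
1,alice76@example.com,Toronto,8106.47,39                                       █
2,bob73@example.com,Mumbai,8360.16,69                                          ░
3,carol21@example.com,Paris,8013.72,67                                         ░
4,grace11@example.com,New York,4338.11,65                                      ░
5,dave43@example.com,Berlin,5031.52,62                                         ░
6,carol91@example.com,Paris,9893.69,58                                         ░
7,hank48@example.com,London,6753.77,67                                         ░
8,carol84@example.com,Paris,5449.87,44                                         ░
9,eve52@example.com,Toronto,9541.36,64                                         ░
10,dave61@example.com,Paris,4771.63,30                                         ░
11,eve17@example.com,London,976.84,77                                          ░
12,dave93@example.com,London,2691.25,70                                        ░
13,carol18@example.com,Paris,3464.97,51                                        ░
14,carol89@example.com,London,547.17,74                                        ░
15,carol66@example.com,Mumbai,4965.45,68                                       ░
16,frank55@example.com,Paris,9582.58,77                                        ░
17,dave82@example.com,Paris,3078.65,38                                         ░
18,dave34@example.com,Toronto,111.00,28                                        ░
19,grace27@example.com,New York,7485.23,44                                     ░
20,carol63@example.com,Tokyo,4370.02,50                                        ░
21,frank41@example.com,Paris,9098.28,62                                        ░
22,jack9@example.com,New York,7003.80,33                                       ░
                                                                               ░
                                                                               ▼


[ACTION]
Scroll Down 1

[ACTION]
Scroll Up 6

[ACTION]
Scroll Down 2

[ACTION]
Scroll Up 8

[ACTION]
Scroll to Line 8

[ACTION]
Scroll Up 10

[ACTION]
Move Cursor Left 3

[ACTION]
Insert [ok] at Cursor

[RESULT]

ok█d,email,city,amount,age                                                     ▲
1,alice76@example.com,Toronto,8106.47,39                                       █
2,bob73@example.com,Mumbai,8360.16,69                                          ░
3,carol21@example.com,Paris,8013.72,67                                         ░
4,grace11@example.com,New York,4338.11,65                                      ░
5,dave43@example.com,Berlin,5031.52,62                                         ░
6,carol91@example.com,Paris,9893.69,58                                         ░
7,hank48@example.com,London,6753.77,67                                         ░
8,carol84@example.com,Paris,5449.87,44                                         ░
9,eve52@example.com,Toronto,9541.36,64                                         ░
10,dave61@example.com,Paris,4771.63,30                                         ░
11,eve17@example.com,London,976.84,77                                          ░
12,dave93@example.com,London,2691.25,70                                        ░
13,carol18@example.com,Paris,3464.97,51                                        ░
14,carol89@example.com,London,547.17,74                                        ░
15,carol66@example.com,Mumbai,4965.45,68                                       ░
16,frank55@example.com,Paris,9582.58,77                                        ░
17,dave82@example.com,Paris,3078.65,38                                         ░
18,dave34@example.com,Toronto,111.00,28                                        ░
19,grace27@example.com,New York,7485.23,44                                     ░
20,carol63@example.com,Tokyo,4370.02,50                                        ░
21,frank41@example.com,Paris,9098.28,62                                        ░
22,jack9@example.com,New York,7003.80,33                                       ░
                                                                               ░
                                                                               ▼
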